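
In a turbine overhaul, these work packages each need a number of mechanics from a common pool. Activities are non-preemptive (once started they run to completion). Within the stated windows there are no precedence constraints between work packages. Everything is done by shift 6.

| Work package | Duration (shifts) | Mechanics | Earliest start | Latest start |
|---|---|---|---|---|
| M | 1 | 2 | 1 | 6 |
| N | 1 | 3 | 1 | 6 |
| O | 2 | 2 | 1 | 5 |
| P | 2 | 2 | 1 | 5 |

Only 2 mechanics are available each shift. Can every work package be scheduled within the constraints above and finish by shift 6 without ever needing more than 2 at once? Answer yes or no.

Total mechanic-shifts = 13; over 6 shifts the average is 13/6 > 2, so some shift must exceed 2.

no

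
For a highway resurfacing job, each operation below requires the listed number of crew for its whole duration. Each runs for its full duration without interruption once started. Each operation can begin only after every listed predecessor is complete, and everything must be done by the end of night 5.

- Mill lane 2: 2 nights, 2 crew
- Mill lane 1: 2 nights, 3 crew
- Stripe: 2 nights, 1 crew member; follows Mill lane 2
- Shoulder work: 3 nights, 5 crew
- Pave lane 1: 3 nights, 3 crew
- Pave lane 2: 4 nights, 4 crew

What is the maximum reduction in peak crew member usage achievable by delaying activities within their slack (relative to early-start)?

Early-start peak: n1:17  n2:17  n3:13  n4:5  n5:0 ⇒ 17.
Leveled (Mill lane 2@1, Mill lane 1@1, Stripe@4, Shoulder work@3, Pave lane 1@1, Pave lane 2@1): n1:12  n2:12  n3:12  n4:10  n5:6 ⇒ 12.
Reduction 17 − 12 = 5.

5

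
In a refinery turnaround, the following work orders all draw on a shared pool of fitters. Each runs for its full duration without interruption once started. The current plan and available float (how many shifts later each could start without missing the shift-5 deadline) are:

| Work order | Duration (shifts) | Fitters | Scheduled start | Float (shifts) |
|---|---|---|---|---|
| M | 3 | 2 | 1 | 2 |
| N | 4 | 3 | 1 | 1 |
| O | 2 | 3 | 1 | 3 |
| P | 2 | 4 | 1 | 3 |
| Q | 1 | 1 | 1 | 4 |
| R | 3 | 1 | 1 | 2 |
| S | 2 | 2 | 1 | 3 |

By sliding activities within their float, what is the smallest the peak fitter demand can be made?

9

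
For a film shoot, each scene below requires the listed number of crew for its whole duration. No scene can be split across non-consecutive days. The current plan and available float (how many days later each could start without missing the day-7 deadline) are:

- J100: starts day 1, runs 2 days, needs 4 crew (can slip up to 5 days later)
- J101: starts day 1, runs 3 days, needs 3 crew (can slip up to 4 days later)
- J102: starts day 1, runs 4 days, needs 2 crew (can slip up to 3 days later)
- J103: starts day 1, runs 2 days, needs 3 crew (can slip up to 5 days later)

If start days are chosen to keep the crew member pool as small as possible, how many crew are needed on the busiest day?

Early-start (J100@1, J101@1, J102@1, J103@1) gives peak 12: d1:12  d2:12  d3:5  d4:2  d5:0  d6:0  d7:0.
Shift J101→3, J102→3, J103→6.
Schedule J100@1, J101@3, J102@3, J103@6: d1:4  d2:4  d3:5  d4:5  d5:5  d6:5  d7:3 — peak 5.
Total crew member-days = 31 over 7 days ⇒ peak ≥ ⌈31/7⌉ = 5, so 5 is optimal.

5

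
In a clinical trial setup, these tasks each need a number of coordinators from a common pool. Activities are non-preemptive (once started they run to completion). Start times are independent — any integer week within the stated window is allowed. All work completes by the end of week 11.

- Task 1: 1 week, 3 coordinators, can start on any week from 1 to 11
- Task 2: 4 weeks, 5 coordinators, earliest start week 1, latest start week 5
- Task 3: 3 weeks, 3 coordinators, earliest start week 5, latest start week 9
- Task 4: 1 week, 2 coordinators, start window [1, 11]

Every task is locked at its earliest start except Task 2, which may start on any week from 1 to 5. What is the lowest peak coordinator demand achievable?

Task 2@1: w1:10  w2:5  w3:5  w4:5  w5:3  w6:3  w7:3  w8:0  w9:0  w10:0  w11:0 → peak 10
Task 2@2: w1:5  w2:5  w3:5  w4:5  w5:8  w6:3  w7:3  w8:0  w9:0  w10:0  w11:0 → peak 8
Task 2@3: w1:5  w2:0  w3:5  w4:5  w5:8  w6:8  w7:3  w8:0  w9:0  w10:0  w11:0 → peak 8
Task 2@4: w1:5  w2:0  w3:0  w4:5  w5:8  w6:8  w7:8  w8:0  w9:0  w10:0  w11:0 → peak 8
Task 2@5: w1:5  w2:0  w3:0  w4:0  w5:8  w6:8  w7:8  w8:5  w9:0  w10:0  w11:0 → peak 8
Best is Task 2@2, peak 8.

8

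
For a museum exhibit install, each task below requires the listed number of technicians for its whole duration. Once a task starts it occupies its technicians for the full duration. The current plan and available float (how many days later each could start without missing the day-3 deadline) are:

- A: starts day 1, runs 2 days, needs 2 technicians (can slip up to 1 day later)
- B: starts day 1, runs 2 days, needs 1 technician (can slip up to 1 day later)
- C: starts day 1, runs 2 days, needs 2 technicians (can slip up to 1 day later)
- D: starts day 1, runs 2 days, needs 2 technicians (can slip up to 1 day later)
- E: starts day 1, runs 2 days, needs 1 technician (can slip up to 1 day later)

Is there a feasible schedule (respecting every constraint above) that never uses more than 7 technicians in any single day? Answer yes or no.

The minimum achievable peak is 8; 7 < 8, so no feasible schedule stays within the cap.

no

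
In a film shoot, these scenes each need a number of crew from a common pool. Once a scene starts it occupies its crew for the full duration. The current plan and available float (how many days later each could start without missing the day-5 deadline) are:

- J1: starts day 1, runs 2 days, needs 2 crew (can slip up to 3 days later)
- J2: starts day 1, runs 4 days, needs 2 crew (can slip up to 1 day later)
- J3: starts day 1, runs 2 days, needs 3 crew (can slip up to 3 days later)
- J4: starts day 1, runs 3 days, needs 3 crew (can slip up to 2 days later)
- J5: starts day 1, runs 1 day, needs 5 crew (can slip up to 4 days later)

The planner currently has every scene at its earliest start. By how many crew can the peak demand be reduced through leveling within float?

Early-start peak: d1:15  d2:10  d3:5  d4:2  d5:0 ⇒ 15.
Leveled (J1@1, J2@1, J3@1, J4@3, J5@5): d1:7  d2:7  d3:5  d4:5  d5:8 ⇒ 8.
Reduction 15 − 8 = 7.

7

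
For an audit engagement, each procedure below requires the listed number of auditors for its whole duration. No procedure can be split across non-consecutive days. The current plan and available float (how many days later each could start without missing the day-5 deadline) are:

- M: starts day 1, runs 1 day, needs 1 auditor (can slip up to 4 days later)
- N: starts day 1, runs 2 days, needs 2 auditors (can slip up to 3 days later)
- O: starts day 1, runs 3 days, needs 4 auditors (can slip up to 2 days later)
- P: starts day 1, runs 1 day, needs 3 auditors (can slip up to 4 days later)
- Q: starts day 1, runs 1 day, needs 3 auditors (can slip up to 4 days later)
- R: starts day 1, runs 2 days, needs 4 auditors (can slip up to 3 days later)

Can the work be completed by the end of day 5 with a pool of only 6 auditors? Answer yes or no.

no

Total auditor-days = 31; over 5 days the average is 31/5 > 6, so some day must exceed 6.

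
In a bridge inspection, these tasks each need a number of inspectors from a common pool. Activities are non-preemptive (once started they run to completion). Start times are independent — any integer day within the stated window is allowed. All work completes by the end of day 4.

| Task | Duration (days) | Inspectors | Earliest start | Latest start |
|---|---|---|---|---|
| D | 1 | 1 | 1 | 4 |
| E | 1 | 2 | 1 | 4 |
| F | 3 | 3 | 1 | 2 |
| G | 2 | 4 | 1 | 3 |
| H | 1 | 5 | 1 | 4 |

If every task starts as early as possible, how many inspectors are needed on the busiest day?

15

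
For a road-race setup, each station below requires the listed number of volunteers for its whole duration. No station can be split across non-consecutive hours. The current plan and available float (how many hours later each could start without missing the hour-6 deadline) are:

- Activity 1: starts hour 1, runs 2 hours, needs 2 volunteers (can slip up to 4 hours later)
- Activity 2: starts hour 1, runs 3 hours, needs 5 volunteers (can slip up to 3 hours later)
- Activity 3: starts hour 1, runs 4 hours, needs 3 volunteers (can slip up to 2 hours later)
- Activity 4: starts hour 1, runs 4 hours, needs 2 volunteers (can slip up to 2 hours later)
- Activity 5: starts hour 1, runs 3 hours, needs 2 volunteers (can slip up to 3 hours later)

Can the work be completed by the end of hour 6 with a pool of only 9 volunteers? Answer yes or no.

no

The minimum achievable peak is 10; 9 < 10, so no feasible schedule stays within the cap.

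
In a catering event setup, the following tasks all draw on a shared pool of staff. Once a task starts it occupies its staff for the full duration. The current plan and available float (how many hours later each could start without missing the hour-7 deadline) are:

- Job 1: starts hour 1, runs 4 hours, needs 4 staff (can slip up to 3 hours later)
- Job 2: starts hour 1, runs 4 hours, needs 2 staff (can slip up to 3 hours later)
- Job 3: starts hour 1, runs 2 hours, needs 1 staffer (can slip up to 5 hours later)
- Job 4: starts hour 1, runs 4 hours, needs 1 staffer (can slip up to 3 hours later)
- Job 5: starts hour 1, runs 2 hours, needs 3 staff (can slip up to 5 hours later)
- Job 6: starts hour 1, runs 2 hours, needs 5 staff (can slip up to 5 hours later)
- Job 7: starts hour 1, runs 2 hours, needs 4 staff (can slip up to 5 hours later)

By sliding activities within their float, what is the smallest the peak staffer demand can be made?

Early-start (Job 1@1, Job 2@1, Job 3@1, Job 4@1, Job 5@1, Job 6@1, Job 7@1) gives peak 20: h1:20  h2:20  h3:7  h4:7  h5:0  h6:0  h7:0.
Shift Job 5→3, Job 6→5, Job 7→5.
Schedule Job 1@1, Job 2@1, Job 3@1, Job 4@1, Job 5@3, Job 6@5, Job 7@5: h1:8  h2:8  h3:10  h4:10  h5:9  h6:9  h7:0 — peak 10.

10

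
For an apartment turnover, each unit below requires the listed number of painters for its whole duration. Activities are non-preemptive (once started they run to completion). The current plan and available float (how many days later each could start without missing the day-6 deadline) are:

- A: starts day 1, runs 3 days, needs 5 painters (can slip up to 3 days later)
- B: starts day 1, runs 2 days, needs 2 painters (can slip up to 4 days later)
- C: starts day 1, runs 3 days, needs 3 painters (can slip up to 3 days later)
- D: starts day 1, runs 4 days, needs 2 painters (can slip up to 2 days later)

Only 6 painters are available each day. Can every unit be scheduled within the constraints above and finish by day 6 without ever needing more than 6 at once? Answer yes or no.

no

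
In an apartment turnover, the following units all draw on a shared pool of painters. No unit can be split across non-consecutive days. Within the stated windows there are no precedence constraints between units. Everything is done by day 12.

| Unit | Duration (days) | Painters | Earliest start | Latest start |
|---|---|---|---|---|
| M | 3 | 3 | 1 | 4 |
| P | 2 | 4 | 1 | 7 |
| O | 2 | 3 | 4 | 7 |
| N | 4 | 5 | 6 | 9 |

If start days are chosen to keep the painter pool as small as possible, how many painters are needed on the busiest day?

Early-start (M@1, P@1, O@4, N@6) gives peak 7: d1:7  d2:7  d3:3  d4:3  d5:3  d6:5  d7:5  d8:5  d9:5  d10:0  d11:0  d12:0.
Shift P→4, O→6, N→8.
Schedule M@1, P@4, O@6, N@8: d1:3  d2:3  d3:3  d4:4  d5:4  d6:3  d7:3  d8:5  d9:5  d10:5  d11:5  d12:0 — peak 5.

5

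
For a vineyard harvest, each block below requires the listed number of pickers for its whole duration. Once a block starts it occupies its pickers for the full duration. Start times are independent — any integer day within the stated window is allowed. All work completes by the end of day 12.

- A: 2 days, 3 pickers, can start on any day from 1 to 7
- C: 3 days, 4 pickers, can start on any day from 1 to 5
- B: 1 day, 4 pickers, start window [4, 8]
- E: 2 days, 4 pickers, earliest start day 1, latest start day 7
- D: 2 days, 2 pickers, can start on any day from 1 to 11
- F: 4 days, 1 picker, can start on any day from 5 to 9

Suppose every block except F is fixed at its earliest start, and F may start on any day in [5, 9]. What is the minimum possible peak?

13

F@5: d1:13  d2:13  d3:4  d4:4  d5:1  d6:1  d7:1  d8:1  d9:0  d10:0  d11:0  d12:0 → peak 13
F@6: d1:13  d2:13  d3:4  d4:4  d5:0  d6:1  d7:1  d8:1  d9:1  d10:0  d11:0  d12:0 → peak 13
F@7: d1:13  d2:13  d3:4  d4:4  d5:0  d6:0  d7:1  d8:1  d9:1  d10:1  d11:0  d12:0 → peak 13
F@8: d1:13  d2:13  d3:4  d4:4  d5:0  d6:0  d7:0  d8:1  d9:1  d10:1  d11:1  d12:0 → peak 13
F@9: d1:13  d2:13  d3:4  d4:4  d5:0  d6:0  d7:0  d8:0  d9:1  d10:1  d11:1  d12:1 → peak 13
Best is F@5, peak 13.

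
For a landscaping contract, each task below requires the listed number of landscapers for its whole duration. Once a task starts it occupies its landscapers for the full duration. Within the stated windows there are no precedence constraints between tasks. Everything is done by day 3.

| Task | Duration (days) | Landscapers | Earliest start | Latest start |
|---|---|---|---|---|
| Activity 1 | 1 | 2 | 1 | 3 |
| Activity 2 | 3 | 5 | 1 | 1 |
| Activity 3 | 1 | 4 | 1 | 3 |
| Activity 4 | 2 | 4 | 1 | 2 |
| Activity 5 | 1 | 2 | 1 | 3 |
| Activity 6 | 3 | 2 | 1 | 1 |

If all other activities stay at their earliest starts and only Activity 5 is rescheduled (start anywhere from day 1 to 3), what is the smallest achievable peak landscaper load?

Activity 5@1: d1:19  d2:11  d3:7 → peak 19
Activity 5@2: d1:17  d2:13  d3:7 → peak 17
Activity 5@3: d1:17  d2:11  d3:9 → peak 17
Best is Activity 5@2, peak 17.

17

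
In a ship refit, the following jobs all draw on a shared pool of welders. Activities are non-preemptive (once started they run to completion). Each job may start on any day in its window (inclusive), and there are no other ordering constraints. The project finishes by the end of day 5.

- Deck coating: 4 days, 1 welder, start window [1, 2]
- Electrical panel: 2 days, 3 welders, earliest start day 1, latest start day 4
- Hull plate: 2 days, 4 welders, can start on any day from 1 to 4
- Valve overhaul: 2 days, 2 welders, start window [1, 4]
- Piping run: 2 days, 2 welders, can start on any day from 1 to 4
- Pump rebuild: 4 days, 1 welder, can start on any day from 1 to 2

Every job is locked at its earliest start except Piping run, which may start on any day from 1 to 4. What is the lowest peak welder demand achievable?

Piping run@1: d1:13  d2:13  d3:2  d4:2  d5:0 → peak 13
Piping run@2: d1:11  d2:13  d3:4  d4:2  d5:0 → peak 13
Piping run@3: d1:11  d2:11  d3:4  d4:4  d5:0 → peak 11
Piping run@4: d1:11  d2:11  d3:2  d4:4  d5:2 → peak 11
Best is Piping run@3, peak 11.

11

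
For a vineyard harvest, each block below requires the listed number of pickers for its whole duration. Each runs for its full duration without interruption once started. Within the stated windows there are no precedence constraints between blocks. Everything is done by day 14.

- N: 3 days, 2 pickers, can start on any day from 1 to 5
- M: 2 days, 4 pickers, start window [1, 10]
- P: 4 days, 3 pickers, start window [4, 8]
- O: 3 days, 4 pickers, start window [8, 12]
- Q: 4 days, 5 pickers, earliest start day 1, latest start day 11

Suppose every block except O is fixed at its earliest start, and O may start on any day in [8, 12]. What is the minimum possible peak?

O@8: d1:11  d2:11  d3:7  d4:8  d5:3  d6:3  d7:3  d8:4  d9:4  d10:4  d11:0  d12:0  d13:0  d14:0 → peak 11
O@9: d1:11  d2:11  d3:7  d4:8  d5:3  d6:3  d7:3  d8:0  d9:4  d10:4  d11:4  d12:0  d13:0  d14:0 → peak 11
O@10: d1:11  d2:11  d3:7  d4:8  d5:3  d6:3  d7:3  d8:0  d9:0  d10:4  d11:4  d12:4  d13:0  d14:0 → peak 11
O@11: d1:11  d2:11  d3:7  d4:8  d5:3  d6:3  d7:3  d8:0  d9:0  d10:0  d11:4  d12:4  d13:4  d14:0 → peak 11
O@12: d1:11  d2:11  d3:7  d4:8  d5:3  d6:3  d7:3  d8:0  d9:0  d10:0  d11:0  d12:4  d13:4  d14:4 → peak 11
Best is O@8, peak 11.

11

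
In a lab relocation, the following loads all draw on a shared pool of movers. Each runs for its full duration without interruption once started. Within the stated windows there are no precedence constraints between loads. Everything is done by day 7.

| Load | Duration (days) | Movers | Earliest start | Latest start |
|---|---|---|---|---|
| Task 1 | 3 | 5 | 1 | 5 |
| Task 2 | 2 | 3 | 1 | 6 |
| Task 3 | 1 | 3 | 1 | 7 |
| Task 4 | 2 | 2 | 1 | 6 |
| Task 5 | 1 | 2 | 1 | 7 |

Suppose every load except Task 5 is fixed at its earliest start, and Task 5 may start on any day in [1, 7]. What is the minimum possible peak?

Task 5@1: d1:15  d2:10  d3:5  d4:0  d5:0  d6:0  d7:0 → peak 15
Task 5@2: d1:13  d2:12  d3:5  d4:0  d5:0  d6:0  d7:0 → peak 13
Task 5@3: d1:13  d2:10  d3:7  d4:0  d5:0  d6:0  d7:0 → peak 13
Task 5@4: d1:13  d2:10  d3:5  d4:2  d5:0  d6:0  d7:0 → peak 13
Task 5@5: d1:13  d2:10  d3:5  d4:0  d5:2  d6:0  d7:0 → peak 13
Task 5@6: d1:13  d2:10  d3:5  d4:0  d5:0  d6:2  d7:0 → peak 13
Task 5@7: d1:13  d2:10  d3:5  d4:0  d5:0  d6:0  d7:2 → peak 13
Best is Task 5@2, peak 13.

13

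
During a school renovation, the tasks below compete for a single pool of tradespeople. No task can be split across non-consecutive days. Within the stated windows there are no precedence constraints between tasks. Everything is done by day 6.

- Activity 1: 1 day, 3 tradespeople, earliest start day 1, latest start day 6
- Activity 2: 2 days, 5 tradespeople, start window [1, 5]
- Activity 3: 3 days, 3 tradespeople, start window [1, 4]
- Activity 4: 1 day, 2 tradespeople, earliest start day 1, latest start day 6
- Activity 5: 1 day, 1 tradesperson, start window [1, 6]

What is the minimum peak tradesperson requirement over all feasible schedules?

5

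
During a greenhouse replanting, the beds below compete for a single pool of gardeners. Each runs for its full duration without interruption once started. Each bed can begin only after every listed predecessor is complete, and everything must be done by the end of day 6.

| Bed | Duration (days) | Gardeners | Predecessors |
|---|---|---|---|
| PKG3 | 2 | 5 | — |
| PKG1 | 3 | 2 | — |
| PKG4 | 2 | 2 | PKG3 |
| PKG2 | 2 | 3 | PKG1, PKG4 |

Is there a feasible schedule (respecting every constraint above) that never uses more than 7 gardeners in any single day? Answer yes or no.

yes

Schedule PKG3@1, PKG1@1, PKG4@3, PKG2@5: d1:7  d2:7  d3:4  d4:2  d5:3  d6:3 — peak 7 ≤ 7.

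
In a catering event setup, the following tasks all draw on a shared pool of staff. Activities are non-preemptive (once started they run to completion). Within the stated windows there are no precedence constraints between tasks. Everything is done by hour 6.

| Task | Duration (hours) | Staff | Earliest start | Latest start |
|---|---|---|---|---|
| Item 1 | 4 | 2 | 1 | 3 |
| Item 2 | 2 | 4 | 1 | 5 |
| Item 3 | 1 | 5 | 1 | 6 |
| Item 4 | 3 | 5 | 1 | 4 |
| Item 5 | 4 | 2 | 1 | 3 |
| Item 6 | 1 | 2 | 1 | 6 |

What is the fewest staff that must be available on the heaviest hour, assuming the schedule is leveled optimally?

9

Early-start (Item 1@1, Item 2@1, Item 3@1, Item 4@1, Item 5@1, Item 6@1) gives peak 20: h1:20  h2:13  h3:9  h4:4  h5:0  h6:0.
Shift Item 3→3, Item 4→4, Item 6→5.
Schedule Item 1@1, Item 2@1, Item 3@3, Item 4@4, Item 5@1, Item 6@5: h1:8  h2:8  h3:9  h4:9  h5:7  h6:5 — peak 9.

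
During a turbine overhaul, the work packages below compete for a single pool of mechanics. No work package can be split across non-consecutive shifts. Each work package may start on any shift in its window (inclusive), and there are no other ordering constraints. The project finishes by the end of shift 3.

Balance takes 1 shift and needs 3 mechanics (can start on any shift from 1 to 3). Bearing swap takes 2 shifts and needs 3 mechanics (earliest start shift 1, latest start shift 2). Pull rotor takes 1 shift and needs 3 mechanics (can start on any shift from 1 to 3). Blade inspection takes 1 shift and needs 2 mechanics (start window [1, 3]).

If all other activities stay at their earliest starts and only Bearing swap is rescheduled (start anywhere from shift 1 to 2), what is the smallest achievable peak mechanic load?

8

Bearing swap@1: s1:11  s2:3  s3:0 → peak 11
Bearing swap@2: s1:8  s2:3  s3:3 → peak 8
Best is Bearing swap@2, peak 8.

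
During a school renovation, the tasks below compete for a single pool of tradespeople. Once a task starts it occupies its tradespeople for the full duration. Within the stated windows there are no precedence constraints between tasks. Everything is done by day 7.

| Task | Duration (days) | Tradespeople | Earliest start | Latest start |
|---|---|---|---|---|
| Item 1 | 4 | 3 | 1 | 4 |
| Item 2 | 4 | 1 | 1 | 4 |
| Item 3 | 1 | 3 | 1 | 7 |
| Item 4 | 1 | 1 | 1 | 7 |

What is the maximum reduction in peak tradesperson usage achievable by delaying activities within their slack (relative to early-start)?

Early-start peak: d1:8  d2:4  d3:4  d4:4  d5:0  d6:0  d7:0 ⇒ 8.
Leveled (Item 1@1, Item 2@1, Item 3@5, Item 4@5): d1:4  d2:4  d3:4  d4:4  d5:4  d6:0  d7:0 ⇒ 4.
Reduction 8 − 4 = 4.

4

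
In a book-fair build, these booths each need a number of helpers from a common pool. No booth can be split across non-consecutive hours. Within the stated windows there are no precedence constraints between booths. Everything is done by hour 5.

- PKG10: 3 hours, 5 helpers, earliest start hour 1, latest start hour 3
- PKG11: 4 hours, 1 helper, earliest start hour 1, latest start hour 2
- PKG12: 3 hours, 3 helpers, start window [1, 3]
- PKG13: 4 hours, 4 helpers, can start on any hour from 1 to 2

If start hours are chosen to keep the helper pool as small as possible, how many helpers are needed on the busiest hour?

13

Schedule PKG10@1, PKG11@1, PKG12@1, PKG13@1: h1:13  h2:13  h3:13  h4:5  h5:0 — peak 13.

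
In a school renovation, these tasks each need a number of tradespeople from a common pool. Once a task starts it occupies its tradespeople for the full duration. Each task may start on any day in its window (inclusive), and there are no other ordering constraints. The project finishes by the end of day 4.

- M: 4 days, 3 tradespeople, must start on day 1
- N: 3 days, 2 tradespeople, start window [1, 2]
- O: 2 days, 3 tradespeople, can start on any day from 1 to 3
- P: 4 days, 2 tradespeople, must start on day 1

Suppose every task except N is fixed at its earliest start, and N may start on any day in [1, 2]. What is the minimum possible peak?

N@1: d1:10  d2:10  d3:7  d4:5 → peak 10
N@2: d1:8  d2:10  d3:7  d4:7 → peak 10
Best is N@1, peak 10.

10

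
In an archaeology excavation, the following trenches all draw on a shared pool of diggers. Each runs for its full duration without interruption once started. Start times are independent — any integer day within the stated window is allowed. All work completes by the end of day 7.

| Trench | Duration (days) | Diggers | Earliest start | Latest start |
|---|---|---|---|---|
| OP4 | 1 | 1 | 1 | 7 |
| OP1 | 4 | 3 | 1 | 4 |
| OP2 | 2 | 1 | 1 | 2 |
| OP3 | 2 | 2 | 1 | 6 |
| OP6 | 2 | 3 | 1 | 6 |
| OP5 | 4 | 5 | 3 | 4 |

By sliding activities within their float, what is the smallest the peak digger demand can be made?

Early-start (OP4@1, OP1@1, OP2@1, OP3@1, OP6@1, OP5@3) gives peak 10: d1:10  d2:9  d3:8  d4:8  d5:5  d6:5  d7:0.
Shift OP6→5.
Schedule OP4@1, OP1@1, OP2@1, OP3@1, OP6@5, OP5@3: d1:7  d2:6  d3:8  d4:8  d5:8  d6:8  d7:0 — peak 8.

8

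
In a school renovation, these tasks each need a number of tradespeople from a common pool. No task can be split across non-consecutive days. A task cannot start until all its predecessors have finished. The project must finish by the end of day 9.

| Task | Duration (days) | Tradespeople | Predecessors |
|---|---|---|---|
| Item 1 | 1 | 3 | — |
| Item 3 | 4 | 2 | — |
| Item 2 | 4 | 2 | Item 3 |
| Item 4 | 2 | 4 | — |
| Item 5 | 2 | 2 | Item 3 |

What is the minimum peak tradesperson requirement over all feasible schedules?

Early-start (Item 1@1, Item 3@1, Item 2@5, Item 4@1, Item 5@5) gives peak 9: d1:9  d2:6  d3:2  d4:2  d5:4  d6:4  d7:2  d8:2  d9:0.
Shift Item 4→2.
Schedule Item 1@1, Item 3@1, Item 2@5, Item 4@2, Item 5@5: d1:5  d2:6  d3:6  d4:2  d5:4  d6:4  d7:2  d8:2  d9:0 — peak 6.

6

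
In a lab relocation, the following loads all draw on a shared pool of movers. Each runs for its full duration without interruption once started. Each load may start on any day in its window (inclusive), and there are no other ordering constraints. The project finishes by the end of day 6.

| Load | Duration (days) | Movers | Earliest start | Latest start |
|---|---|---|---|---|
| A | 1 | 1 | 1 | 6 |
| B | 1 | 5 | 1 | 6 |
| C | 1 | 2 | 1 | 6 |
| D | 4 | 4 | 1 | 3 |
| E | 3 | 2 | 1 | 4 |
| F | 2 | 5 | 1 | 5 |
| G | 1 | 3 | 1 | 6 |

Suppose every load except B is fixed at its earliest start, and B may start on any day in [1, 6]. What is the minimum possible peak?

B@1: d1:22  d2:11  d3:6  d4:4  d5:0  d6:0 → peak 22
B@2: d1:17  d2:16  d3:6  d4:4  d5:0  d6:0 → peak 17
B@3: d1:17  d2:11  d3:11  d4:4  d5:0  d6:0 → peak 17
B@4: d1:17  d2:11  d3:6  d4:9  d5:0  d6:0 → peak 17
B@5: d1:17  d2:11  d3:6  d4:4  d5:5  d6:0 → peak 17
B@6: d1:17  d2:11  d3:6  d4:4  d5:0  d6:5 → peak 17
Best is B@2, peak 17.

17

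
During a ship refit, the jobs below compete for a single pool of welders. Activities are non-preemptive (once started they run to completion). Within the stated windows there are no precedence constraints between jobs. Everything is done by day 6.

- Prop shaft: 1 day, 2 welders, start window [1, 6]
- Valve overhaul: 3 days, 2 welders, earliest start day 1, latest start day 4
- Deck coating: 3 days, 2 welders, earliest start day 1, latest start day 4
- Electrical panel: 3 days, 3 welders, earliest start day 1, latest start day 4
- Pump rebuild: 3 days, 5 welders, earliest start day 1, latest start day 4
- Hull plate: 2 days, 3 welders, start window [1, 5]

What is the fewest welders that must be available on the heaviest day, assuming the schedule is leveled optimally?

8

Early-start (Prop shaft@1, Valve overhaul@1, Deck coating@1, Electrical panel@1, Pump rebuild@1, Hull plate@1) gives peak 17: d1:17  d2:15  d3:12  d4:0  d5:0  d6:0.
Shift Electrical panel→2, Pump rebuild→4, Hull plate→5.
Schedule Prop shaft@1, Valve overhaul@1, Deck coating@1, Electrical panel@2, Pump rebuild@4, Hull plate@5: d1:6  d2:7  d3:7  d4:8  d5:8  d6:8 — peak 8.
Total welder-days = 44 over 6 days ⇒ peak ≥ ⌈44/6⌉ = 8, so 8 is optimal.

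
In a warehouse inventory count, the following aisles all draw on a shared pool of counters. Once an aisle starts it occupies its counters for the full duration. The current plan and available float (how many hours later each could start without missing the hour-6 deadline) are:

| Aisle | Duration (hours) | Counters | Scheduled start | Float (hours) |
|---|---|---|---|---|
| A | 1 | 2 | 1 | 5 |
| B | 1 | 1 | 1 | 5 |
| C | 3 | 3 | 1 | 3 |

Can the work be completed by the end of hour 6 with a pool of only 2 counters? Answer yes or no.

The minimum achievable peak is 3; 2 < 3, so no feasible schedule stays within the cap.

no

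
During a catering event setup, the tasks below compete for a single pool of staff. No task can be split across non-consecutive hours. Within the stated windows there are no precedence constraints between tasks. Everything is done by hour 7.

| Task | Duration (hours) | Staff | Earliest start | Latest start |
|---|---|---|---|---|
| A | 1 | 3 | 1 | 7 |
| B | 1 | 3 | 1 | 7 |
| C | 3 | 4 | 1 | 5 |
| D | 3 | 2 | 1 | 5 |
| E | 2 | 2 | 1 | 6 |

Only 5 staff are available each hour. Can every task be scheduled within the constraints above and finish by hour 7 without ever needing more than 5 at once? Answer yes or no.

yes

Schedule A@1, B@2, C@5, D@1, E@3: h1:5  h2:5  h3:4  h4:2  h5:4  h6:4  h7:4 — peak 5 ≤ 5.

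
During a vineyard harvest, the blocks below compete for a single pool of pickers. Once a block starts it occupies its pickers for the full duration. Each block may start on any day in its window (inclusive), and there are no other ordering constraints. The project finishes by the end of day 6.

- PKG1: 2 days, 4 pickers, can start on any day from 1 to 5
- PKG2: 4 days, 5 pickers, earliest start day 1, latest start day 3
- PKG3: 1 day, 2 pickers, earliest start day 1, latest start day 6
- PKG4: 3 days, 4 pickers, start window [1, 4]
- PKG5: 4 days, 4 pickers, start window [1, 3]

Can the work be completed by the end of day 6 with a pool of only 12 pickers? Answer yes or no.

The minimum achievable peak is 13; 12 < 13, so no feasible schedule stays within the cap.

no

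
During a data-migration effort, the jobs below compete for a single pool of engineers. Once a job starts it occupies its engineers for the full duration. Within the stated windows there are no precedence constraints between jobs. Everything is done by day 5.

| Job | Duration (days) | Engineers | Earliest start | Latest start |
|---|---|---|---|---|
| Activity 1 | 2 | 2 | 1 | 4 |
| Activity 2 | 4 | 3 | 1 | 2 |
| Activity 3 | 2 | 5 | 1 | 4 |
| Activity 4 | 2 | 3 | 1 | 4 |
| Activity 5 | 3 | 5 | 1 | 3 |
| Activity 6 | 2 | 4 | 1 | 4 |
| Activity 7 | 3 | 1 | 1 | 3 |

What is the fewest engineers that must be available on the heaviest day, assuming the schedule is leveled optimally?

Early-start (Activity 1@1, Activity 2@1, Activity 3@1, Activity 4@1, Activity 5@1, Activity 6@1, Activity 7@1) gives peak 23: d1:23  d2:23  d3:9  d4:3  d5:0.
Shift Activity 5→3, Activity 6→3, Activity 7→3.
Schedule Activity 1@1, Activity 2@1, Activity 3@1, Activity 4@1, Activity 5@3, Activity 6@3, Activity 7@3: d1:13  d2:13  d3:13  d4:13  d5:6 — peak 13.

13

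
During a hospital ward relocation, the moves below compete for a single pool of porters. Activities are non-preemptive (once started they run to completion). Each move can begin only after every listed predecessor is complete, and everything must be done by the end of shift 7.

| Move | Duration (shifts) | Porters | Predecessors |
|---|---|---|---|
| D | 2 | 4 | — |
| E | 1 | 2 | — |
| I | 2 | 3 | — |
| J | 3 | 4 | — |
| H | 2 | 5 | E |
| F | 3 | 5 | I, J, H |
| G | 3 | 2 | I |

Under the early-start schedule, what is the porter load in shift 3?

11

At early start, shift 3 has: J, H, G.
Demand: 4 + 5 + 2 = 11.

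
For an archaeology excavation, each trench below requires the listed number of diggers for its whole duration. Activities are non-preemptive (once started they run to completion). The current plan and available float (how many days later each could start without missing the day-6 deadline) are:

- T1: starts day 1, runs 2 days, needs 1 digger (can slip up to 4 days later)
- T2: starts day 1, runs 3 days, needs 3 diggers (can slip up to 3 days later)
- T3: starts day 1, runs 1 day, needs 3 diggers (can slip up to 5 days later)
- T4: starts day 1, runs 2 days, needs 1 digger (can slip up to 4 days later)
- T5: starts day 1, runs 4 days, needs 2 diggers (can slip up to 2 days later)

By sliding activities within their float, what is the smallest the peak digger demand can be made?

Early-start (T1@1, T2@1, T3@1, T4@1, T5@1) gives peak 10: d1:10  d2:7  d3:5  d4:2  d5:0  d6:0.
Shift T3→4, T5→3.
Schedule T1@1, T2@1, T3@4, T4@1, T5@3: d1:5  d2:5  d3:5  d4:5  d5:2  d6:2 — peak 5.

5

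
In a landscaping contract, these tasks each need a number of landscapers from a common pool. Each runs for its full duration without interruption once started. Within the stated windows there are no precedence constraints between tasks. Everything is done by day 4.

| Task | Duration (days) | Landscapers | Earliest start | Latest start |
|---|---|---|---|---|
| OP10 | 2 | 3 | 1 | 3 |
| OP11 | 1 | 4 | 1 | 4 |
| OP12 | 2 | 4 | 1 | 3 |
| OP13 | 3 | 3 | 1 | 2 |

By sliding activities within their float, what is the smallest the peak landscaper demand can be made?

7

Early-start (OP10@1, OP11@1, OP12@1, OP13@1) gives peak 14: d1:14  d2:10  d3:3  d4:0.
Shift OP12→3, OP13→2.
Schedule OP10@1, OP11@1, OP12@3, OP13@2: d1:7  d2:6  d3:7  d4:7 — peak 7.
Total landscaper-days = 27 over 4 days ⇒ peak ≥ ⌈27/4⌉ = 7, so 7 is optimal.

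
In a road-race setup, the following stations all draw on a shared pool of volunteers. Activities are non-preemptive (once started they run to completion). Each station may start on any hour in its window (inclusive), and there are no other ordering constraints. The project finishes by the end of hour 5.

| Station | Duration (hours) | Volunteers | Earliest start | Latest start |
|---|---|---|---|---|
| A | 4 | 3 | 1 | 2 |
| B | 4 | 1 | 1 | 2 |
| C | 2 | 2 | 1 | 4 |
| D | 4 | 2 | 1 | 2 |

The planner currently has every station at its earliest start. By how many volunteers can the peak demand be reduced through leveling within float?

Early-start peak: h1:8  h2:8  h3:6  h4:6  h5:0 ⇒ 8.
Leveled (A@1, B@1, C@1, D@1): h1:8  h2:8  h3:6  h4:6  h5:0 ⇒ 8.
Reduction 8 − 8 = 0.

0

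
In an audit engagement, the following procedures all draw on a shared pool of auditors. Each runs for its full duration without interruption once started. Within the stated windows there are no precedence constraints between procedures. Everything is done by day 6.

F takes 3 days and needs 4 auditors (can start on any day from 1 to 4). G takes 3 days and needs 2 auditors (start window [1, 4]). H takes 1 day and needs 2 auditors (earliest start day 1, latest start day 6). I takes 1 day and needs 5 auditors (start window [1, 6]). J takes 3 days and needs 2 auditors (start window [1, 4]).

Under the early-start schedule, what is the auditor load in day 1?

15

At early start, day 1 has: F, G, H, I, J.
Demand: 4 + 2 + 2 + 5 + 2 = 15.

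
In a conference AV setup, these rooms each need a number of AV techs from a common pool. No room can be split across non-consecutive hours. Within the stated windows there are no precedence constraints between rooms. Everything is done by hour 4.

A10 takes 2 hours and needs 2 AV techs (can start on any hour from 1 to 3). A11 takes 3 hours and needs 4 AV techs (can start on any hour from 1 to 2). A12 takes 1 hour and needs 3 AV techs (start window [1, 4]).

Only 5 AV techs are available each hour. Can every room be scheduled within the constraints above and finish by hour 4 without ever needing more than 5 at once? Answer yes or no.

The minimum achievable peak is 6; 5 < 6, so no feasible schedule stays within the cap.

no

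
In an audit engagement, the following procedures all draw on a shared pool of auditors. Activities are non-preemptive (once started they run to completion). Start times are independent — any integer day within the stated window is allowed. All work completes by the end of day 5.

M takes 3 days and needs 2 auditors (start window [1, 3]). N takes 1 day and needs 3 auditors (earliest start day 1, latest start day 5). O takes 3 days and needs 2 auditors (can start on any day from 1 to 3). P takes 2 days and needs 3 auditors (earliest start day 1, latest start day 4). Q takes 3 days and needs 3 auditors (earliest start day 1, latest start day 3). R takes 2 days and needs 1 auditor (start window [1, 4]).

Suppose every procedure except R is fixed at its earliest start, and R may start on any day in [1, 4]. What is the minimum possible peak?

13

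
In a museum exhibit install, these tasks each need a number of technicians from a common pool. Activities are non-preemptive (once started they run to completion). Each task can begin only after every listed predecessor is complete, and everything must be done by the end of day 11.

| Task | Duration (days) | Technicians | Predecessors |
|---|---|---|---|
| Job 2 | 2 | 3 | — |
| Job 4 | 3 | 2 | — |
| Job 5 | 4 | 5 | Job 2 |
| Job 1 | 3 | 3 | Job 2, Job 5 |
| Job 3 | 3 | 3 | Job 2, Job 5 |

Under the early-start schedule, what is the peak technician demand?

7

Early-start schedule: Job 2@1, Job 4@1, Job 5@3, Job 1@7, Job 3@7.
Load per day: day 1: 5, day 2: 5, day 3: 7, day 4: 5, day 5: 5, day 6: 5, day 7: 6, day 8: 6, day 9: 6, day 10: 0, day 11: 0.
Peak is 7.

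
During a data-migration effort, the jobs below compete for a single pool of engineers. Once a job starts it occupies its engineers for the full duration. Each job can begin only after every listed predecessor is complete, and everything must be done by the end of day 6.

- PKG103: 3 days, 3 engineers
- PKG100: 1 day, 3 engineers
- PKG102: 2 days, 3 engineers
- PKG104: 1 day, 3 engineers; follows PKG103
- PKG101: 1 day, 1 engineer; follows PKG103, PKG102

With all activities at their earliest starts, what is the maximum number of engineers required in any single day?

9

Early-start schedule: PKG103@1, PKG100@1, PKG102@1, PKG104@4, PKG101@4.
Load per day: day 1: 9, day 2: 6, day 3: 3, day 4: 4, day 5: 0, day 6: 0.
Peak is 9.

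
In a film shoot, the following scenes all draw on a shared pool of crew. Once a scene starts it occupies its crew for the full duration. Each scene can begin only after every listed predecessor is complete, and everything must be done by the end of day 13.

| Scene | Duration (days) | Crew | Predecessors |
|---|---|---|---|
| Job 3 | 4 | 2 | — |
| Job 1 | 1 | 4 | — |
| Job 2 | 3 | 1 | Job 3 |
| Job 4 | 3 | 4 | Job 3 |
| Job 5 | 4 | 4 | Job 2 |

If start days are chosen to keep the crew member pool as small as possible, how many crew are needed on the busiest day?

5

Early-start (Job 3@1, Job 1@1, Job 2@5, Job 4@5, Job 5@8) gives peak 6: d1:6  d2:2  d3:2  d4:2  d5:5  d6:5  d7:5  d8:4  d9:4  d10:4  d11:4  d12:0  d13:0.
Shift Job 1→5, Job 4→6, Job 5→9.
Schedule Job 3@1, Job 1@5, Job 2@5, Job 4@6, Job 5@9: d1:2  d2:2  d3:2  d4:2  d5:5  d6:5  d7:5  d8:4  d9:4  d10:4  d11:4  d12:4  d13:0 — peak 5.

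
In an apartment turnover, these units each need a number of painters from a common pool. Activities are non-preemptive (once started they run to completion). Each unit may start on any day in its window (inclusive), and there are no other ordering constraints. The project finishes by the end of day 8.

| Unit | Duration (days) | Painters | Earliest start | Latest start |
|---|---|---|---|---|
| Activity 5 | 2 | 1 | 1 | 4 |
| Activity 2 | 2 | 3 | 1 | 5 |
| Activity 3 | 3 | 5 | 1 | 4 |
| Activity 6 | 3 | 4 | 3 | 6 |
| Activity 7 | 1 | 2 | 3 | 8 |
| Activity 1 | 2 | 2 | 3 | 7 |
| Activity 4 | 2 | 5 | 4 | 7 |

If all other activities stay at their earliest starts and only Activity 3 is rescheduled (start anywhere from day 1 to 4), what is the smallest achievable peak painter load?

13

Activity 3@1: d1:9  d2:9  d3:13  d4:11  d5:9  d6:0  d7:0  d8:0 → peak 13
Activity 3@2: d1:4  d2:9  d3:13  d4:16  d5:9  d6:0  d7:0  d8:0 → peak 16
Activity 3@3: d1:4  d2:4  d3:13  d4:16  d5:14  d6:0  d7:0  d8:0 → peak 16
Activity 3@4: d1:4  d2:4  d3:8  d4:16  d5:14  d6:5  d7:0  d8:0 → peak 16
Best is Activity 3@1, peak 13.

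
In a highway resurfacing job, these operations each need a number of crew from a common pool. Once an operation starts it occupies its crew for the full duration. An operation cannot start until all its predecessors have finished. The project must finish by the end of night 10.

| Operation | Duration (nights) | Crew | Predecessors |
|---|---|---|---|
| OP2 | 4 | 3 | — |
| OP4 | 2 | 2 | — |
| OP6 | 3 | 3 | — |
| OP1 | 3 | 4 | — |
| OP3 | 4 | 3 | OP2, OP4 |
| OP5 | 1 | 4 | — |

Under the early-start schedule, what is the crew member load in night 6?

3

At early start, night 6 has: OP3.
Demand: 3 = 3.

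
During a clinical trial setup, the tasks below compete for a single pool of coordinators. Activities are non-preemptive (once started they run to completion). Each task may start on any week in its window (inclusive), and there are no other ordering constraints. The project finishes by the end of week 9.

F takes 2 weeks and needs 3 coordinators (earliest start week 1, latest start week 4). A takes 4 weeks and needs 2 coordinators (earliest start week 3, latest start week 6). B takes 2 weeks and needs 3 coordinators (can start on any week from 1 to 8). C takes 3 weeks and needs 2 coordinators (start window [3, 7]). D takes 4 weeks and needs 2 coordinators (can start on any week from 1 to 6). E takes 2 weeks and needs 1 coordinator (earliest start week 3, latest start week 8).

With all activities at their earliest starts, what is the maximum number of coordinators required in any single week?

8

Early-start schedule: F@1, A@3, B@1, C@3, D@1, E@3.
Load per week: week 1: 8, week 2: 8, week 3: 7, week 4: 7, week 5: 4, week 6: 2, week 7: 0, week 8: 0, week 9: 0.
Peak is 8.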